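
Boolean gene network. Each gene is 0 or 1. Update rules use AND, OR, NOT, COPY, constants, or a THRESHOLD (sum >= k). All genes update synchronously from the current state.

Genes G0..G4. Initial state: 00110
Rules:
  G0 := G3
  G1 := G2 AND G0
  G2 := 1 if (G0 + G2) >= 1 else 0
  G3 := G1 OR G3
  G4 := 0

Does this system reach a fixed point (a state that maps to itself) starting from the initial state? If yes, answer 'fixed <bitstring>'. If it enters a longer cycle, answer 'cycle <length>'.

Step 0: 00110
Step 1: G0=G3=1 G1=G2&G0=1&0=0 G2=(0+1>=1)=1 G3=G1|G3=0|1=1 G4=0(const) -> 10110
Step 2: G0=G3=1 G1=G2&G0=1&1=1 G2=(1+1>=1)=1 G3=G1|G3=0|1=1 G4=0(const) -> 11110
Step 3: G0=G3=1 G1=G2&G0=1&1=1 G2=(1+1>=1)=1 G3=G1|G3=1|1=1 G4=0(const) -> 11110
Fixed point reached at step 2: 11110

Answer: fixed 11110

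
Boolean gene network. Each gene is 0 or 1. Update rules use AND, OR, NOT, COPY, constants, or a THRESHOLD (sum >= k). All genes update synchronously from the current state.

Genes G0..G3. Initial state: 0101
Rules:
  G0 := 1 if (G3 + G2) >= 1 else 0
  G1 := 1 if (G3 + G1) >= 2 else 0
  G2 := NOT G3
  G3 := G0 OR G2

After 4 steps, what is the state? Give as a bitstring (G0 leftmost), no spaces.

Step 1: G0=(1+0>=1)=1 G1=(1+1>=2)=1 G2=NOT G3=NOT 1=0 G3=G0|G2=0|0=0 -> 1100
Step 2: G0=(0+0>=1)=0 G1=(0+1>=2)=0 G2=NOT G3=NOT 0=1 G3=G0|G2=1|0=1 -> 0011
Step 3: G0=(1+1>=1)=1 G1=(1+0>=2)=0 G2=NOT G3=NOT 1=0 G3=G0|G2=0|1=1 -> 1001
Step 4: G0=(1+0>=1)=1 G1=(1+0>=2)=0 G2=NOT G3=NOT 1=0 G3=G0|G2=1|0=1 -> 1001

1001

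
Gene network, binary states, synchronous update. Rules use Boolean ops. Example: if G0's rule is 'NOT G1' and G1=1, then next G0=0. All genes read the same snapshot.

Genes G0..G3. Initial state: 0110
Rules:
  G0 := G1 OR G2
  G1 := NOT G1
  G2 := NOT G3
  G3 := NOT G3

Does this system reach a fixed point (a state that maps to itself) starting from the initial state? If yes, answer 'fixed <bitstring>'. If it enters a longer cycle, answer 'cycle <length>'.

Step 0: 0110
Step 1: G0=G1|G2=1|1=1 G1=NOT G1=NOT 1=0 G2=NOT G3=NOT 0=1 G3=NOT G3=NOT 0=1 -> 1011
Step 2: G0=G1|G2=0|1=1 G1=NOT G1=NOT 0=1 G2=NOT G3=NOT 1=0 G3=NOT G3=NOT 1=0 -> 1100
Step 3: G0=G1|G2=1|0=1 G1=NOT G1=NOT 1=0 G2=NOT G3=NOT 0=1 G3=NOT G3=NOT 0=1 -> 1011
Cycle of length 2 starting at step 1 -> no fixed point

Answer: cycle 2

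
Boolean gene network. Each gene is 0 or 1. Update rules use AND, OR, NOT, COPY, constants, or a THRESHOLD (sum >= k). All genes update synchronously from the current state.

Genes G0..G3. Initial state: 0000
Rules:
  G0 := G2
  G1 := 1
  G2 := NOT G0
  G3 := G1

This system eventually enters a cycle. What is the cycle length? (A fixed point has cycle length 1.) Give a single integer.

Step 0: 0000
Step 1: G0=G2=0 G1=1(const) G2=NOT G0=NOT 0=1 G3=G1=0 -> 0110
Step 2: G0=G2=1 G1=1(const) G2=NOT G0=NOT 0=1 G3=G1=1 -> 1111
Step 3: G0=G2=1 G1=1(const) G2=NOT G0=NOT 1=0 G3=G1=1 -> 1101
Step 4: G0=G2=0 G1=1(const) G2=NOT G0=NOT 1=0 G3=G1=1 -> 0101
Step 5: G0=G2=0 G1=1(const) G2=NOT G0=NOT 0=1 G3=G1=1 -> 0111
Step 6: G0=G2=1 G1=1(const) G2=NOT G0=NOT 0=1 G3=G1=1 -> 1111
State from step 6 equals state from step 2 -> cycle length 4

Answer: 4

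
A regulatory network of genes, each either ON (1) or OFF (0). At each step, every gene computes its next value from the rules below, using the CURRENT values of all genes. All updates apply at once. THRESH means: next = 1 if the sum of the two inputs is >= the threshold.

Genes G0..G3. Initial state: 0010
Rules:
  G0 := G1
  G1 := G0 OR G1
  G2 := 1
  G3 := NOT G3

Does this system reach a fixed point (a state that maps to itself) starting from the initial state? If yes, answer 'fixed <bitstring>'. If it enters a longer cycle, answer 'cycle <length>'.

Answer: cycle 2

Derivation:
Step 0: 0010
Step 1: G0=G1=0 G1=G0|G1=0|0=0 G2=1(const) G3=NOT G3=NOT 0=1 -> 0011
Step 2: G0=G1=0 G1=G0|G1=0|0=0 G2=1(const) G3=NOT G3=NOT 1=0 -> 0010
Cycle of length 2 starting at step 0 -> no fixed point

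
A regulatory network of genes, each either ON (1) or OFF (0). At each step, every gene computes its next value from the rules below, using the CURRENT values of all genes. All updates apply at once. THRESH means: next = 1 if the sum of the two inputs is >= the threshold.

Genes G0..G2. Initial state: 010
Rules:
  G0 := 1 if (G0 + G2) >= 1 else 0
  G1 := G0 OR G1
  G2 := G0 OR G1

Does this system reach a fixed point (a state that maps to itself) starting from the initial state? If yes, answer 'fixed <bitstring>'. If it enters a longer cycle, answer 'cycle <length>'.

Answer: fixed 111

Derivation:
Step 0: 010
Step 1: G0=(0+0>=1)=0 G1=G0|G1=0|1=1 G2=G0|G1=0|1=1 -> 011
Step 2: G0=(0+1>=1)=1 G1=G0|G1=0|1=1 G2=G0|G1=0|1=1 -> 111
Step 3: G0=(1+1>=1)=1 G1=G0|G1=1|1=1 G2=G0|G1=1|1=1 -> 111
Fixed point reached at step 2: 111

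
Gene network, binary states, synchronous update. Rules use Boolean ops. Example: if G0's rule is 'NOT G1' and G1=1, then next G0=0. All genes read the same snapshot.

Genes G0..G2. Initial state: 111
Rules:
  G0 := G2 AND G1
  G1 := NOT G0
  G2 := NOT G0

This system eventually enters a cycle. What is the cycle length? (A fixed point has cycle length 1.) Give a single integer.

Step 0: 111
Step 1: G0=G2&G1=1&1=1 G1=NOT G0=NOT 1=0 G2=NOT G0=NOT 1=0 -> 100
Step 2: G0=G2&G1=0&0=0 G1=NOT G0=NOT 1=0 G2=NOT G0=NOT 1=0 -> 000
Step 3: G0=G2&G1=0&0=0 G1=NOT G0=NOT 0=1 G2=NOT G0=NOT 0=1 -> 011
Step 4: G0=G2&G1=1&1=1 G1=NOT G0=NOT 0=1 G2=NOT G0=NOT 0=1 -> 111
State from step 4 equals state from step 0 -> cycle length 4

Answer: 4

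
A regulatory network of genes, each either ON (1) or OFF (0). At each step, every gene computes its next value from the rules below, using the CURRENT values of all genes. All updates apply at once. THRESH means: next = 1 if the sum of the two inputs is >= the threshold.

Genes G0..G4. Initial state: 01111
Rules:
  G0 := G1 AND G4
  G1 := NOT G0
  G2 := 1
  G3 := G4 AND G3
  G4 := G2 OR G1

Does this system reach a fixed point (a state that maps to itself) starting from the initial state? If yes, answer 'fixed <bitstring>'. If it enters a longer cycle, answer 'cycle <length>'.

Answer: cycle 4

Derivation:
Step 0: 01111
Step 1: G0=G1&G4=1&1=1 G1=NOT G0=NOT 0=1 G2=1(const) G3=G4&G3=1&1=1 G4=G2|G1=1|1=1 -> 11111
Step 2: G0=G1&G4=1&1=1 G1=NOT G0=NOT 1=0 G2=1(const) G3=G4&G3=1&1=1 G4=G2|G1=1|1=1 -> 10111
Step 3: G0=G1&G4=0&1=0 G1=NOT G0=NOT 1=0 G2=1(const) G3=G4&G3=1&1=1 G4=G2|G1=1|0=1 -> 00111
Step 4: G0=G1&G4=0&1=0 G1=NOT G0=NOT 0=1 G2=1(const) G3=G4&G3=1&1=1 G4=G2|G1=1|0=1 -> 01111
Cycle of length 4 starting at step 0 -> no fixed point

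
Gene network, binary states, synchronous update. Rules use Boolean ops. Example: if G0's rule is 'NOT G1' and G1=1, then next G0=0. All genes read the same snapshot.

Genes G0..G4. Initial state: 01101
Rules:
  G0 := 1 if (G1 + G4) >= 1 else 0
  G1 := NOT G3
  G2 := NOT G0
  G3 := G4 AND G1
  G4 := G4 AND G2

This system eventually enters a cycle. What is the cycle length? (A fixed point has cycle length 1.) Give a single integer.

Step 0: 01101
Step 1: G0=(1+1>=1)=1 G1=NOT G3=NOT 0=1 G2=NOT G0=NOT 0=1 G3=G4&G1=1&1=1 G4=G4&G2=1&1=1 -> 11111
Step 2: G0=(1+1>=1)=1 G1=NOT G3=NOT 1=0 G2=NOT G0=NOT 1=0 G3=G4&G1=1&1=1 G4=G4&G2=1&1=1 -> 10011
Step 3: G0=(0+1>=1)=1 G1=NOT G3=NOT 1=0 G2=NOT G0=NOT 1=0 G3=G4&G1=1&0=0 G4=G4&G2=1&0=0 -> 10000
Step 4: G0=(0+0>=1)=0 G1=NOT G3=NOT 0=1 G2=NOT G0=NOT 1=0 G3=G4&G1=0&0=0 G4=G4&G2=0&0=0 -> 01000
Step 5: G0=(1+0>=1)=1 G1=NOT G3=NOT 0=1 G2=NOT G0=NOT 0=1 G3=G4&G1=0&1=0 G4=G4&G2=0&0=0 -> 11100
Step 6: G0=(1+0>=1)=1 G1=NOT G3=NOT 0=1 G2=NOT G0=NOT 1=0 G3=G4&G1=0&1=0 G4=G4&G2=0&1=0 -> 11000
Step 7: G0=(1+0>=1)=1 G1=NOT G3=NOT 0=1 G2=NOT G0=NOT 1=0 G3=G4&G1=0&1=0 G4=G4&G2=0&0=0 -> 11000
State from step 7 equals state from step 6 -> cycle length 1

Answer: 1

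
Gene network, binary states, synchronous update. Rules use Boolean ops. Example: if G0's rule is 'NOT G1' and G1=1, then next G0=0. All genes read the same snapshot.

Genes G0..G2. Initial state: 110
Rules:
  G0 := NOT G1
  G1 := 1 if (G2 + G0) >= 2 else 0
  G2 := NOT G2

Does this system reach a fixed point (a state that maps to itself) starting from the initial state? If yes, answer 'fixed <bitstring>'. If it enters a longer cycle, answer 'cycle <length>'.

Step 0: 110
Step 1: G0=NOT G1=NOT 1=0 G1=(0+1>=2)=0 G2=NOT G2=NOT 0=1 -> 001
Step 2: G0=NOT G1=NOT 0=1 G1=(1+0>=2)=0 G2=NOT G2=NOT 1=0 -> 100
Step 3: G0=NOT G1=NOT 0=1 G1=(0+1>=2)=0 G2=NOT G2=NOT 0=1 -> 101
Step 4: G0=NOT G1=NOT 0=1 G1=(1+1>=2)=1 G2=NOT G2=NOT 1=0 -> 110
Cycle of length 4 starting at step 0 -> no fixed point

Answer: cycle 4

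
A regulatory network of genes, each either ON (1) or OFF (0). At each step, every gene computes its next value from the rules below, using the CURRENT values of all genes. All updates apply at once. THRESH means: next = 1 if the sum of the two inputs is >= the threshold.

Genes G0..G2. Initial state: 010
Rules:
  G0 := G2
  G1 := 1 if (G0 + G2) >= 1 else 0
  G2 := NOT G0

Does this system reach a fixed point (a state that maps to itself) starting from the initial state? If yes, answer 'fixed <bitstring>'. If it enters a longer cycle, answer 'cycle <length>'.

Answer: cycle 4

Derivation:
Step 0: 010
Step 1: G0=G2=0 G1=(0+0>=1)=0 G2=NOT G0=NOT 0=1 -> 001
Step 2: G0=G2=1 G1=(0+1>=1)=1 G2=NOT G0=NOT 0=1 -> 111
Step 3: G0=G2=1 G1=(1+1>=1)=1 G2=NOT G0=NOT 1=0 -> 110
Step 4: G0=G2=0 G1=(1+0>=1)=1 G2=NOT G0=NOT 1=0 -> 010
Cycle of length 4 starting at step 0 -> no fixed point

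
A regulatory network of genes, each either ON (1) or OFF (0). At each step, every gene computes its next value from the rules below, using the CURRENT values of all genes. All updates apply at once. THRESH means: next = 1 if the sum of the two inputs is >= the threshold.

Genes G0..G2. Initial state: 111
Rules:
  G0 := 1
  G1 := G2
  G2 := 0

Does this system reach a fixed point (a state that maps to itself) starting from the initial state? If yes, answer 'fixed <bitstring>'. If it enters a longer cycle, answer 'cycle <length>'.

Step 0: 111
Step 1: G0=1(const) G1=G2=1 G2=0(const) -> 110
Step 2: G0=1(const) G1=G2=0 G2=0(const) -> 100
Step 3: G0=1(const) G1=G2=0 G2=0(const) -> 100
Fixed point reached at step 2: 100

Answer: fixed 100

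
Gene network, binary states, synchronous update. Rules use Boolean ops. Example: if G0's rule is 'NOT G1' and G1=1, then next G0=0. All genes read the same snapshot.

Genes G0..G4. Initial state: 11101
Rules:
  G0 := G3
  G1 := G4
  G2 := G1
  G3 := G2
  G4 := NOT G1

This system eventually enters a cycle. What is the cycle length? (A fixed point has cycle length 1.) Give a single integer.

Answer: 4

Derivation:
Step 0: 11101
Step 1: G0=G3=0 G1=G4=1 G2=G1=1 G3=G2=1 G4=NOT G1=NOT 1=0 -> 01110
Step 2: G0=G3=1 G1=G4=0 G2=G1=1 G3=G2=1 G4=NOT G1=NOT 1=0 -> 10110
Step 3: G0=G3=1 G1=G4=0 G2=G1=0 G3=G2=1 G4=NOT G1=NOT 0=1 -> 10011
Step 4: G0=G3=1 G1=G4=1 G2=G1=0 G3=G2=0 G4=NOT G1=NOT 0=1 -> 11001
Step 5: G0=G3=0 G1=G4=1 G2=G1=1 G3=G2=0 G4=NOT G1=NOT 1=0 -> 01100
Step 6: G0=G3=0 G1=G4=0 G2=G1=1 G3=G2=1 G4=NOT G1=NOT 1=0 -> 00110
Step 7: G0=G3=1 G1=G4=0 G2=G1=0 G3=G2=1 G4=NOT G1=NOT 0=1 -> 10011
State from step 7 equals state from step 3 -> cycle length 4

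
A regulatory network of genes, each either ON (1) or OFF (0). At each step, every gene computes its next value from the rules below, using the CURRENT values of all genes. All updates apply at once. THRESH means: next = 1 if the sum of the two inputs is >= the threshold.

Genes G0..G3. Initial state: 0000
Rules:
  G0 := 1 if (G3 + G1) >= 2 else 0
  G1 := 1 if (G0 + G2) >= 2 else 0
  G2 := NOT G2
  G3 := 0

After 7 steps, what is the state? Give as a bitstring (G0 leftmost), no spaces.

Step 1: G0=(0+0>=2)=0 G1=(0+0>=2)=0 G2=NOT G2=NOT 0=1 G3=0(const) -> 0010
Step 2: G0=(0+0>=2)=0 G1=(0+1>=2)=0 G2=NOT G2=NOT 1=0 G3=0(const) -> 0000
Step 3: G0=(0+0>=2)=0 G1=(0+0>=2)=0 G2=NOT G2=NOT 0=1 G3=0(const) -> 0010
Step 4: G0=(0+0>=2)=0 G1=(0+1>=2)=0 G2=NOT G2=NOT 1=0 G3=0(const) -> 0000
Step 5: G0=(0+0>=2)=0 G1=(0+0>=2)=0 G2=NOT G2=NOT 0=1 G3=0(const) -> 0010
Step 6: G0=(0+0>=2)=0 G1=(0+1>=2)=0 G2=NOT G2=NOT 1=0 G3=0(const) -> 0000
Step 7: G0=(0+0>=2)=0 G1=(0+0>=2)=0 G2=NOT G2=NOT 0=1 G3=0(const) -> 0010

0010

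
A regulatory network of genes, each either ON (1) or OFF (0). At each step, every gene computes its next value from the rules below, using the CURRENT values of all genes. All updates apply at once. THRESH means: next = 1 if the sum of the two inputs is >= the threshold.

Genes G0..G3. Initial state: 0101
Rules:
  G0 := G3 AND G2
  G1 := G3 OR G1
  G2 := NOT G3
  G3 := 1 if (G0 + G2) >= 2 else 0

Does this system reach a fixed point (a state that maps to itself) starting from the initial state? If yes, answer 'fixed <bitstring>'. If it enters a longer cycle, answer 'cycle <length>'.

Step 0: 0101
Step 1: G0=G3&G2=1&0=0 G1=G3|G1=1|1=1 G2=NOT G3=NOT 1=0 G3=(0+0>=2)=0 -> 0100
Step 2: G0=G3&G2=0&0=0 G1=G3|G1=0|1=1 G2=NOT G3=NOT 0=1 G3=(0+0>=2)=0 -> 0110
Step 3: G0=G3&G2=0&1=0 G1=G3|G1=0|1=1 G2=NOT G3=NOT 0=1 G3=(0+1>=2)=0 -> 0110
Fixed point reached at step 2: 0110

Answer: fixed 0110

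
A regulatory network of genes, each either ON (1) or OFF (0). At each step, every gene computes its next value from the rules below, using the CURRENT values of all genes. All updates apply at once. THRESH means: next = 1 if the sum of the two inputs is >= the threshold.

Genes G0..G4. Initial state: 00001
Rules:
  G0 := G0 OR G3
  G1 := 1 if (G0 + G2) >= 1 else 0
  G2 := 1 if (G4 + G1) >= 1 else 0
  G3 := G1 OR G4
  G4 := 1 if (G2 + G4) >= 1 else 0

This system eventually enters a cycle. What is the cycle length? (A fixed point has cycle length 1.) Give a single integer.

Answer: 1

Derivation:
Step 0: 00001
Step 1: G0=G0|G3=0|0=0 G1=(0+0>=1)=0 G2=(1+0>=1)=1 G3=G1|G4=0|1=1 G4=(0+1>=1)=1 -> 00111
Step 2: G0=G0|G3=0|1=1 G1=(0+1>=1)=1 G2=(1+0>=1)=1 G3=G1|G4=0|1=1 G4=(1+1>=1)=1 -> 11111
Step 3: G0=G0|G3=1|1=1 G1=(1+1>=1)=1 G2=(1+1>=1)=1 G3=G1|G4=1|1=1 G4=(1+1>=1)=1 -> 11111
State from step 3 equals state from step 2 -> cycle length 1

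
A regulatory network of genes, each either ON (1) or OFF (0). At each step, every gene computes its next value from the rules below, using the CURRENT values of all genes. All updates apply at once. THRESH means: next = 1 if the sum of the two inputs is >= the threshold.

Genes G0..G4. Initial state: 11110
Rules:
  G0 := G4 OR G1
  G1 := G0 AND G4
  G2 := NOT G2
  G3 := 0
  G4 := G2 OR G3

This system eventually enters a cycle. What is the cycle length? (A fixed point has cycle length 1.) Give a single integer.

Step 0: 11110
Step 1: G0=G4|G1=0|1=1 G1=G0&G4=1&0=0 G2=NOT G2=NOT 1=0 G3=0(const) G4=G2|G3=1|1=1 -> 10001
Step 2: G0=G4|G1=1|0=1 G1=G0&G4=1&1=1 G2=NOT G2=NOT 0=1 G3=0(const) G4=G2|G3=0|0=0 -> 11100
Step 3: G0=G4|G1=0|1=1 G1=G0&G4=1&0=0 G2=NOT G2=NOT 1=0 G3=0(const) G4=G2|G3=1|0=1 -> 10001
State from step 3 equals state from step 1 -> cycle length 2

Answer: 2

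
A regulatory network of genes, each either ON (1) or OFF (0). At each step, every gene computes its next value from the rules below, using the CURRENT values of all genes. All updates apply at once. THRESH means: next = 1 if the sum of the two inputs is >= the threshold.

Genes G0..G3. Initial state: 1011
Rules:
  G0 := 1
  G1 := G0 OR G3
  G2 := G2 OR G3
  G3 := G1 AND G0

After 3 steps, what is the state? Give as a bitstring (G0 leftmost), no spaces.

Step 1: G0=1(const) G1=G0|G3=1|1=1 G2=G2|G3=1|1=1 G3=G1&G0=0&1=0 -> 1110
Step 2: G0=1(const) G1=G0|G3=1|0=1 G2=G2|G3=1|0=1 G3=G1&G0=1&1=1 -> 1111
Step 3: G0=1(const) G1=G0|G3=1|1=1 G2=G2|G3=1|1=1 G3=G1&G0=1&1=1 -> 1111

1111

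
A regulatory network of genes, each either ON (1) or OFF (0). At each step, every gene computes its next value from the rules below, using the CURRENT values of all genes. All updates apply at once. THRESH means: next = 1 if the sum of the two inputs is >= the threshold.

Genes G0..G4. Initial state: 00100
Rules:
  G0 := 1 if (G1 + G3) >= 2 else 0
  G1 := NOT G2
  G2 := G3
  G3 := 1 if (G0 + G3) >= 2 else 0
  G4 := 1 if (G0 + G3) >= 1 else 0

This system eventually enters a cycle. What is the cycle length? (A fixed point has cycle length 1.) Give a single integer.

Answer: 1

Derivation:
Step 0: 00100
Step 1: G0=(0+0>=2)=0 G1=NOT G2=NOT 1=0 G2=G3=0 G3=(0+0>=2)=0 G4=(0+0>=1)=0 -> 00000
Step 2: G0=(0+0>=2)=0 G1=NOT G2=NOT 0=1 G2=G3=0 G3=(0+0>=2)=0 G4=(0+0>=1)=0 -> 01000
Step 3: G0=(1+0>=2)=0 G1=NOT G2=NOT 0=1 G2=G3=0 G3=(0+0>=2)=0 G4=(0+0>=1)=0 -> 01000
State from step 3 equals state from step 2 -> cycle length 1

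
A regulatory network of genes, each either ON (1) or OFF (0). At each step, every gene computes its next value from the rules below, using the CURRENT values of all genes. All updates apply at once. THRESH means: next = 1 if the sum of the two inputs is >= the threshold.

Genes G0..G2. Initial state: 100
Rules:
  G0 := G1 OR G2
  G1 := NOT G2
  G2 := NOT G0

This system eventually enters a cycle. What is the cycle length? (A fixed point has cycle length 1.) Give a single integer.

Step 0: 100
Step 1: G0=G1|G2=0|0=0 G1=NOT G2=NOT 0=1 G2=NOT G0=NOT 1=0 -> 010
Step 2: G0=G1|G2=1|0=1 G1=NOT G2=NOT 0=1 G2=NOT G0=NOT 0=1 -> 111
Step 3: G0=G1|G2=1|1=1 G1=NOT G2=NOT 1=0 G2=NOT G0=NOT 1=0 -> 100
State from step 3 equals state from step 0 -> cycle length 3

Answer: 3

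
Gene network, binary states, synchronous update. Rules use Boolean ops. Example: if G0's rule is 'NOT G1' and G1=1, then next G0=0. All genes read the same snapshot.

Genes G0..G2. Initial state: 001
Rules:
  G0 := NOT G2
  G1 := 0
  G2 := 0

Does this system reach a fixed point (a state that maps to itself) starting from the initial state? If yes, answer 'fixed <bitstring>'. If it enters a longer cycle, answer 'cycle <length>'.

Answer: fixed 100

Derivation:
Step 0: 001
Step 1: G0=NOT G2=NOT 1=0 G1=0(const) G2=0(const) -> 000
Step 2: G0=NOT G2=NOT 0=1 G1=0(const) G2=0(const) -> 100
Step 3: G0=NOT G2=NOT 0=1 G1=0(const) G2=0(const) -> 100
Fixed point reached at step 2: 100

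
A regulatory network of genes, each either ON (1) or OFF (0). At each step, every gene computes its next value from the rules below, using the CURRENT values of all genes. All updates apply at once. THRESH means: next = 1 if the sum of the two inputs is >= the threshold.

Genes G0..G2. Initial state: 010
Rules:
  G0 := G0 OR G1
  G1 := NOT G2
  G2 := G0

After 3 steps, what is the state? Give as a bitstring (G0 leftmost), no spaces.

Step 1: G0=G0|G1=0|1=1 G1=NOT G2=NOT 0=1 G2=G0=0 -> 110
Step 2: G0=G0|G1=1|1=1 G1=NOT G2=NOT 0=1 G2=G0=1 -> 111
Step 3: G0=G0|G1=1|1=1 G1=NOT G2=NOT 1=0 G2=G0=1 -> 101

101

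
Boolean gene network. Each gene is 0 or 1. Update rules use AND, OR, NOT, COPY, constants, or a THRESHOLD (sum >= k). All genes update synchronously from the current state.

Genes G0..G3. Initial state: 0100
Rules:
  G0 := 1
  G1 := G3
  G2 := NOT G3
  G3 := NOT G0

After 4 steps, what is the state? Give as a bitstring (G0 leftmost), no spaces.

Step 1: G0=1(const) G1=G3=0 G2=NOT G3=NOT 0=1 G3=NOT G0=NOT 0=1 -> 1011
Step 2: G0=1(const) G1=G3=1 G2=NOT G3=NOT 1=0 G3=NOT G0=NOT 1=0 -> 1100
Step 3: G0=1(const) G1=G3=0 G2=NOT G3=NOT 0=1 G3=NOT G0=NOT 1=0 -> 1010
Step 4: G0=1(const) G1=G3=0 G2=NOT G3=NOT 0=1 G3=NOT G0=NOT 1=0 -> 1010

1010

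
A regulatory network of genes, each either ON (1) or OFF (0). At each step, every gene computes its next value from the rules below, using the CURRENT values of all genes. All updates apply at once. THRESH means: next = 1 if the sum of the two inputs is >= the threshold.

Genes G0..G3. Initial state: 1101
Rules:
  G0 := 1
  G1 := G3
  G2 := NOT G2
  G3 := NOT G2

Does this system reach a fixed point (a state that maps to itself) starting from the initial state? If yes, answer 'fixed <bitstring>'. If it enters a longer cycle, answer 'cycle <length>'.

Answer: cycle 2

Derivation:
Step 0: 1101
Step 1: G0=1(const) G1=G3=1 G2=NOT G2=NOT 0=1 G3=NOT G2=NOT 0=1 -> 1111
Step 2: G0=1(const) G1=G3=1 G2=NOT G2=NOT 1=0 G3=NOT G2=NOT 1=0 -> 1100
Step 3: G0=1(const) G1=G3=0 G2=NOT G2=NOT 0=1 G3=NOT G2=NOT 0=1 -> 1011
Step 4: G0=1(const) G1=G3=1 G2=NOT G2=NOT 1=0 G3=NOT G2=NOT 1=0 -> 1100
Cycle of length 2 starting at step 2 -> no fixed point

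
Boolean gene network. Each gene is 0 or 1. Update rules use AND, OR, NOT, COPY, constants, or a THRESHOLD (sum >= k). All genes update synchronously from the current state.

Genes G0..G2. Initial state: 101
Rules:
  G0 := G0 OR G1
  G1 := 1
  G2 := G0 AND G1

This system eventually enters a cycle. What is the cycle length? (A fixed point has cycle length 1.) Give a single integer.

Answer: 1

Derivation:
Step 0: 101
Step 1: G0=G0|G1=1|0=1 G1=1(const) G2=G0&G1=1&0=0 -> 110
Step 2: G0=G0|G1=1|1=1 G1=1(const) G2=G0&G1=1&1=1 -> 111
Step 3: G0=G0|G1=1|1=1 G1=1(const) G2=G0&G1=1&1=1 -> 111
State from step 3 equals state from step 2 -> cycle length 1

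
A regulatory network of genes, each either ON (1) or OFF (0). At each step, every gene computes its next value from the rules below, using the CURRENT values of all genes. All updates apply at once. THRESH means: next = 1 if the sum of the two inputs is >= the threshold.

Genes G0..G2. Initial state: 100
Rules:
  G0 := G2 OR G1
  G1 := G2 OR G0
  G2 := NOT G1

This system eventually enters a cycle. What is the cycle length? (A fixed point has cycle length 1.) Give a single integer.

Answer: 1

Derivation:
Step 0: 100
Step 1: G0=G2|G1=0|0=0 G1=G2|G0=0|1=1 G2=NOT G1=NOT 0=1 -> 011
Step 2: G0=G2|G1=1|1=1 G1=G2|G0=1|0=1 G2=NOT G1=NOT 1=0 -> 110
Step 3: G0=G2|G1=0|1=1 G1=G2|G0=0|1=1 G2=NOT G1=NOT 1=0 -> 110
State from step 3 equals state from step 2 -> cycle length 1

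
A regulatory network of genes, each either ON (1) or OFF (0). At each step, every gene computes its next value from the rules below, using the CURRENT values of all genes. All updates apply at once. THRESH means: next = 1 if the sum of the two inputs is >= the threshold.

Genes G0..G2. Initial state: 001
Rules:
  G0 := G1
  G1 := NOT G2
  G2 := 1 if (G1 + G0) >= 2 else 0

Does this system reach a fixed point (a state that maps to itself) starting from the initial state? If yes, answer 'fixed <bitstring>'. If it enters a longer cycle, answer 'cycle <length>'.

Answer: cycle 5

Derivation:
Step 0: 001
Step 1: G0=G1=0 G1=NOT G2=NOT 1=0 G2=(0+0>=2)=0 -> 000
Step 2: G0=G1=0 G1=NOT G2=NOT 0=1 G2=(0+0>=2)=0 -> 010
Step 3: G0=G1=1 G1=NOT G2=NOT 0=1 G2=(1+0>=2)=0 -> 110
Step 4: G0=G1=1 G1=NOT G2=NOT 0=1 G2=(1+1>=2)=1 -> 111
Step 5: G0=G1=1 G1=NOT G2=NOT 1=0 G2=(1+1>=2)=1 -> 101
Step 6: G0=G1=0 G1=NOT G2=NOT 1=0 G2=(0+1>=2)=0 -> 000
Cycle of length 5 starting at step 1 -> no fixed point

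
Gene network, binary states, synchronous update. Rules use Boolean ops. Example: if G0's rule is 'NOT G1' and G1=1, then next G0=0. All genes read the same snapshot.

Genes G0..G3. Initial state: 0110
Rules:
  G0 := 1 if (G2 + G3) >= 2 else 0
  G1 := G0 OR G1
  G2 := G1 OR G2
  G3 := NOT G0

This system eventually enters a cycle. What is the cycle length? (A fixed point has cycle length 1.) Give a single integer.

Step 0: 0110
Step 1: G0=(1+0>=2)=0 G1=G0|G1=0|1=1 G2=G1|G2=1|1=1 G3=NOT G0=NOT 0=1 -> 0111
Step 2: G0=(1+1>=2)=1 G1=G0|G1=0|1=1 G2=G1|G2=1|1=1 G3=NOT G0=NOT 0=1 -> 1111
Step 3: G0=(1+1>=2)=1 G1=G0|G1=1|1=1 G2=G1|G2=1|1=1 G3=NOT G0=NOT 1=0 -> 1110
Step 4: G0=(1+0>=2)=0 G1=G0|G1=1|1=1 G2=G1|G2=1|1=1 G3=NOT G0=NOT 1=0 -> 0110
State from step 4 equals state from step 0 -> cycle length 4

Answer: 4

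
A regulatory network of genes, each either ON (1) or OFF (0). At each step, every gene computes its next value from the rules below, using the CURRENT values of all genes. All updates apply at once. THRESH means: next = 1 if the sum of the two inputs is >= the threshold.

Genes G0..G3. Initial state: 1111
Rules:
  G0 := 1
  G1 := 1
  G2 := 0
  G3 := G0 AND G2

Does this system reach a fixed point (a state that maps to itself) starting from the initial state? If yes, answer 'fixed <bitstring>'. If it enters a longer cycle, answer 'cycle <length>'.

Answer: fixed 1100

Derivation:
Step 0: 1111
Step 1: G0=1(const) G1=1(const) G2=0(const) G3=G0&G2=1&1=1 -> 1101
Step 2: G0=1(const) G1=1(const) G2=0(const) G3=G0&G2=1&0=0 -> 1100
Step 3: G0=1(const) G1=1(const) G2=0(const) G3=G0&G2=1&0=0 -> 1100
Fixed point reached at step 2: 1100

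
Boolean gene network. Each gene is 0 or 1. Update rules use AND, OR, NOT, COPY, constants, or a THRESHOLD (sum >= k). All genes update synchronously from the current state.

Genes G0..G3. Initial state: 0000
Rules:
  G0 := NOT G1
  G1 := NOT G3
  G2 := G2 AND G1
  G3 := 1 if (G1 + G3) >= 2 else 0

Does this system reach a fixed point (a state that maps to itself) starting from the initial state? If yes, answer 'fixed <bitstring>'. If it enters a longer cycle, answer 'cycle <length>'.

Step 0: 0000
Step 1: G0=NOT G1=NOT 0=1 G1=NOT G3=NOT 0=1 G2=G2&G1=0&0=0 G3=(0+0>=2)=0 -> 1100
Step 2: G0=NOT G1=NOT 1=0 G1=NOT G3=NOT 0=1 G2=G2&G1=0&1=0 G3=(1+0>=2)=0 -> 0100
Step 3: G0=NOT G1=NOT 1=0 G1=NOT G3=NOT 0=1 G2=G2&G1=0&1=0 G3=(1+0>=2)=0 -> 0100
Fixed point reached at step 2: 0100

Answer: fixed 0100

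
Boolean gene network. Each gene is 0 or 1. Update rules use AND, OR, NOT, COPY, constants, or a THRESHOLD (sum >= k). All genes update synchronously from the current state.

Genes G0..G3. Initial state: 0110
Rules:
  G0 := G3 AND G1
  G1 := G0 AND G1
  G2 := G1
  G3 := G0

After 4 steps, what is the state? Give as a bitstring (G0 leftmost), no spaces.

Step 1: G0=G3&G1=0&1=0 G1=G0&G1=0&1=0 G2=G1=1 G3=G0=0 -> 0010
Step 2: G0=G3&G1=0&0=0 G1=G0&G1=0&0=0 G2=G1=0 G3=G0=0 -> 0000
Step 3: G0=G3&G1=0&0=0 G1=G0&G1=0&0=0 G2=G1=0 G3=G0=0 -> 0000
Step 4: G0=G3&G1=0&0=0 G1=G0&G1=0&0=0 G2=G1=0 G3=G0=0 -> 0000

0000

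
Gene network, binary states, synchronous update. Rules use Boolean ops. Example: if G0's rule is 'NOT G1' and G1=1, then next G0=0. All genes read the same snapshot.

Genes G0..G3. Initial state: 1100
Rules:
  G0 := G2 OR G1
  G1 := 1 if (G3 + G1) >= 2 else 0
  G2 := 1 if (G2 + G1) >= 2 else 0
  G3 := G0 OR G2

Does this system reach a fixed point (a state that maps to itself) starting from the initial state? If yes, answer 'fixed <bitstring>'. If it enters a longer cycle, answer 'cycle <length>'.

Step 0: 1100
Step 1: G0=G2|G1=0|1=1 G1=(0+1>=2)=0 G2=(0+1>=2)=0 G3=G0|G2=1|0=1 -> 1001
Step 2: G0=G2|G1=0|0=0 G1=(1+0>=2)=0 G2=(0+0>=2)=0 G3=G0|G2=1|0=1 -> 0001
Step 3: G0=G2|G1=0|0=0 G1=(1+0>=2)=0 G2=(0+0>=2)=0 G3=G0|G2=0|0=0 -> 0000
Step 4: G0=G2|G1=0|0=0 G1=(0+0>=2)=0 G2=(0+0>=2)=0 G3=G0|G2=0|0=0 -> 0000
Fixed point reached at step 3: 0000

Answer: fixed 0000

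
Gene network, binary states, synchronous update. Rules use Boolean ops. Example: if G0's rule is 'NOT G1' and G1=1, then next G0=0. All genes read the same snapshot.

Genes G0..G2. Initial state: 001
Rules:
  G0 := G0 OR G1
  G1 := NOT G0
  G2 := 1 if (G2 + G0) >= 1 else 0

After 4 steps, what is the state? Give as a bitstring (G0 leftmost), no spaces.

Step 1: G0=G0|G1=0|0=0 G1=NOT G0=NOT 0=1 G2=(1+0>=1)=1 -> 011
Step 2: G0=G0|G1=0|1=1 G1=NOT G0=NOT 0=1 G2=(1+0>=1)=1 -> 111
Step 3: G0=G0|G1=1|1=1 G1=NOT G0=NOT 1=0 G2=(1+1>=1)=1 -> 101
Step 4: G0=G0|G1=1|0=1 G1=NOT G0=NOT 1=0 G2=(1+1>=1)=1 -> 101

101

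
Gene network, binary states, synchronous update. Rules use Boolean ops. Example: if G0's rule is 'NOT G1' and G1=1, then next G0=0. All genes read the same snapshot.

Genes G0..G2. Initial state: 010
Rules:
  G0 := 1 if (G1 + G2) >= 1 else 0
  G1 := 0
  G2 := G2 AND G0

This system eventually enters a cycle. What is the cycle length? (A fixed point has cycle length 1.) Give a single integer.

Step 0: 010
Step 1: G0=(1+0>=1)=1 G1=0(const) G2=G2&G0=0&0=0 -> 100
Step 2: G0=(0+0>=1)=0 G1=0(const) G2=G2&G0=0&1=0 -> 000
Step 3: G0=(0+0>=1)=0 G1=0(const) G2=G2&G0=0&0=0 -> 000
State from step 3 equals state from step 2 -> cycle length 1

Answer: 1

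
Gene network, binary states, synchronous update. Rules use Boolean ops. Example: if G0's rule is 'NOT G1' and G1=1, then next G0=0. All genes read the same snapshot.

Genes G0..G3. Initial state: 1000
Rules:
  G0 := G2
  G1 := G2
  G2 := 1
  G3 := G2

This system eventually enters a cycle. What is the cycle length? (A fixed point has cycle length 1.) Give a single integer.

Step 0: 1000
Step 1: G0=G2=0 G1=G2=0 G2=1(const) G3=G2=0 -> 0010
Step 2: G0=G2=1 G1=G2=1 G2=1(const) G3=G2=1 -> 1111
Step 3: G0=G2=1 G1=G2=1 G2=1(const) G3=G2=1 -> 1111
State from step 3 equals state from step 2 -> cycle length 1

Answer: 1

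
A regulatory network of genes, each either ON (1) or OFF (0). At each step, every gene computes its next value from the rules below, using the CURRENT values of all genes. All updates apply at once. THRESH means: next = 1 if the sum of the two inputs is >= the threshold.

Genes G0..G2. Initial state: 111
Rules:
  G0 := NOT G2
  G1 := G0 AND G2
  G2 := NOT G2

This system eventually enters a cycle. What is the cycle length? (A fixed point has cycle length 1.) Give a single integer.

Step 0: 111
Step 1: G0=NOT G2=NOT 1=0 G1=G0&G2=1&1=1 G2=NOT G2=NOT 1=0 -> 010
Step 2: G0=NOT G2=NOT 0=1 G1=G0&G2=0&0=0 G2=NOT G2=NOT 0=1 -> 101
Step 3: G0=NOT G2=NOT 1=0 G1=G0&G2=1&1=1 G2=NOT G2=NOT 1=0 -> 010
State from step 3 equals state from step 1 -> cycle length 2

Answer: 2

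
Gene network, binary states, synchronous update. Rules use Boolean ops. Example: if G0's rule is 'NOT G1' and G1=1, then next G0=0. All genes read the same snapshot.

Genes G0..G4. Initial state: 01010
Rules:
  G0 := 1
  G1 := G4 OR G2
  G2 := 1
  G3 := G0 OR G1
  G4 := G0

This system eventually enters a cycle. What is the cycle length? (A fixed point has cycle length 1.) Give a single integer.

Answer: 1

Derivation:
Step 0: 01010
Step 1: G0=1(const) G1=G4|G2=0|0=0 G2=1(const) G3=G0|G1=0|1=1 G4=G0=0 -> 10110
Step 2: G0=1(const) G1=G4|G2=0|1=1 G2=1(const) G3=G0|G1=1|0=1 G4=G0=1 -> 11111
Step 3: G0=1(const) G1=G4|G2=1|1=1 G2=1(const) G3=G0|G1=1|1=1 G4=G0=1 -> 11111
State from step 3 equals state from step 2 -> cycle length 1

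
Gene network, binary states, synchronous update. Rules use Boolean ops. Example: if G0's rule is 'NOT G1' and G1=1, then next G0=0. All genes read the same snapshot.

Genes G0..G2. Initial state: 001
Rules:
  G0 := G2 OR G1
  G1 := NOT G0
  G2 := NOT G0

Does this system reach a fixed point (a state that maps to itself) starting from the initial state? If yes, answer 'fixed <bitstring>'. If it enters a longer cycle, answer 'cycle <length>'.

Answer: cycle 4

Derivation:
Step 0: 001
Step 1: G0=G2|G1=1|0=1 G1=NOT G0=NOT 0=1 G2=NOT G0=NOT 0=1 -> 111
Step 2: G0=G2|G1=1|1=1 G1=NOT G0=NOT 1=0 G2=NOT G0=NOT 1=0 -> 100
Step 3: G0=G2|G1=0|0=0 G1=NOT G0=NOT 1=0 G2=NOT G0=NOT 1=0 -> 000
Step 4: G0=G2|G1=0|0=0 G1=NOT G0=NOT 0=1 G2=NOT G0=NOT 0=1 -> 011
Step 5: G0=G2|G1=1|1=1 G1=NOT G0=NOT 0=1 G2=NOT G0=NOT 0=1 -> 111
Cycle of length 4 starting at step 1 -> no fixed point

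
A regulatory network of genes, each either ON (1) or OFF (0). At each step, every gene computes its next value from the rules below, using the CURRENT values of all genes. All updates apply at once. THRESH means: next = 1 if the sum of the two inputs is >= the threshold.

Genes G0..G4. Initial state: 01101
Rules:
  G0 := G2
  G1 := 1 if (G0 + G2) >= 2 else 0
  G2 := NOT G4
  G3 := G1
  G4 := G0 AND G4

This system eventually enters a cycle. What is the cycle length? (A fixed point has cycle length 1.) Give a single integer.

Step 0: 01101
Step 1: G0=G2=1 G1=(0+1>=2)=0 G2=NOT G4=NOT 1=0 G3=G1=1 G4=G0&G4=0&1=0 -> 10010
Step 2: G0=G2=0 G1=(1+0>=2)=0 G2=NOT G4=NOT 0=1 G3=G1=0 G4=G0&G4=1&0=0 -> 00100
Step 3: G0=G2=1 G1=(0+1>=2)=0 G2=NOT G4=NOT 0=1 G3=G1=0 G4=G0&G4=0&0=0 -> 10100
Step 4: G0=G2=1 G1=(1+1>=2)=1 G2=NOT G4=NOT 0=1 G3=G1=0 G4=G0&G4=1&0=0 -> 11100
Step 5: G0=G2=1 G1=(1+1>=2)=1 G2=NOT G4=NOT 0=1 G3=G1=1 G4=G0&G4=1&0=0 -> 11110
Step 6: G0=G2=1 G1=(1+1>=2)=1 G2=NOT G4=NOT 0=1 G3=G1=1 G4=G0&G4=1&0=0 -> 11110
State from step 6 equals state from step 5 -> cycle length 1

Answer: 1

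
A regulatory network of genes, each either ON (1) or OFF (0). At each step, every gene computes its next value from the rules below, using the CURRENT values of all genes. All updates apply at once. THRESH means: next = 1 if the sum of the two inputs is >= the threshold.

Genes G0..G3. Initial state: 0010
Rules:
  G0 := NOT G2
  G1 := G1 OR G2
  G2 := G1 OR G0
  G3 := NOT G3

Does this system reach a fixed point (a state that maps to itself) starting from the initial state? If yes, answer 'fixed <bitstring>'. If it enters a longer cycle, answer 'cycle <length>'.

Answer: cycle 2

Derivation:
Step 0: 0010
Step 1: G0=NOT G2=NOT 1=0 G1=G1|G2=0|1=1 G2=G1|G0=0|0=0 G3=NOT G3=NOT 0=1 -> 0101
Step 2: G0=NOT G2=NOT 0=1 G1=G1|G2=1|0=1 G2=G1|G0=1|0=1 G3=NOT G3=NOT 1=0 -> 1110
Step 3: G0=NOT G2=NOT 1=0 G1=G1|G2=1|1=1 G2=G1|G0=1|1=1 G3=NOT G3=NOT 0=1 -> 0111
Step 4: G0=NOT G2=NOT 1=0 G1=G1|G2=1|1=1 G2=G1|G0=1|0=1 G3=NOT G3=NOT 1=0 -> 0110
Step 5: G0=NOT G2=NOT 1=0 G1=G1|G2=1|1=1 G2=G1|G0=1|0=1 G3=NOT G3=NOT 0=1 -> 0111
Cycle of length 2 starting at step 3 -> no fixed point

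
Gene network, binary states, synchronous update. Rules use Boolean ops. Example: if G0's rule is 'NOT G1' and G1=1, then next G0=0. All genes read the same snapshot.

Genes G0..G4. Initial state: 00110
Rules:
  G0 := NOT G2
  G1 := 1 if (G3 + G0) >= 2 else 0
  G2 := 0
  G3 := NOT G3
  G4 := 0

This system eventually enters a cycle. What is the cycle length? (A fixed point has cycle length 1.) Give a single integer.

Answer: 2

Derivation:
Step 0: 00110
Step 1: G0=NOT G2=NOT 1=0 G1=(1+0>=2)=0 G2=0(const) G3=NOT G3=NOT 1=0 G4=0(const) -> 00000
Step 2: G0=NOT G2=NOT 0=1 G1=(0+0>=2)=0 G2=0(const) G3=NOT G3=NOT 0=1 G4=0(const) -> 10010
Step 3: G0=NOT G2=NOT 0=1 G1=(1+1>=2)=1 G2=0(const) G3=NOT G3=NOT 1=0 G4=0(const) -> 11000
Step 4: G0=NOT G2=NOT 0=1 G1=(0+1>=2)=0 G2=0(const) G3=NOT G3=NOT 0=1 G4=0(const) -> 10010
State from step 4 equals state from step 2 -> cycle length 2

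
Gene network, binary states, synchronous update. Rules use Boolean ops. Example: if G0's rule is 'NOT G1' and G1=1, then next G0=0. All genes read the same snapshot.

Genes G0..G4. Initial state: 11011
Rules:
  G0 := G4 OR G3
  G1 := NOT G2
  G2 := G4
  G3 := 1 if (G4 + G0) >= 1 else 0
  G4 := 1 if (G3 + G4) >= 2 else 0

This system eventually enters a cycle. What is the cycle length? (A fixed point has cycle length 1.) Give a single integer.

Step 0: 11011
Step 1: G0=G4|G3=1|1=1 G1=NOT G2=NOT 0=1 G2=G4=1 G3=(1+1>=1)=1 G4=(1+1>=2)=1 -> 11111
Step 2: G0=G4|G3=1|1=1 G1=NOT G2=NOT 1=0 G2=G4=1 G3=(1+1>=1)=1 G4=(1+1>=2)=1 -> 10111
Step 3: G0=G4|G3=1|1=1 G1=NOT G2=NOT 1=0 G2=G4=1 G3=(1+1>=1)=1 G4=(1+1>=2)=1 -> 10111
State from step 3 equals state from step 2 -> cycle length 1

Answer: 1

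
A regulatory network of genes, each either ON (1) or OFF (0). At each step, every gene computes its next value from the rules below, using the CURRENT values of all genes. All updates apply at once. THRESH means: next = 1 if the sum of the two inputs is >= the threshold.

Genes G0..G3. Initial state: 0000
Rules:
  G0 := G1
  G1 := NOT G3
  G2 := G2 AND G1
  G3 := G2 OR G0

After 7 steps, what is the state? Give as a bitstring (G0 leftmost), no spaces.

Step 1: G0=G1=0 G1=NOT G3=NOT 0=1 G2=G2&G1=0&0=0 G3=G2|G0=0|0=0 -> 0100
Step 2: G0=G1=1 G1=NOT G3=NOT 0=1 G2=G2&G1=0&1=0 G3=G2|G0=0|0=0 -> 1100
Step 3: G0=G1=1 G1=NOT G3=NOT 0=1 G2=G2&G1=0&1=0 G3=G2|G0=0|1=1 -> 1101
Step 4: G0=G1=1 G1=NOT G3=NOT 1=0 G2=G2&G1=0&1=0 G3=G2|G0=0|1=1 -> 1001
Step 5: G0=G1=0 G1=NOT G3=NOT 1=0 G2=G2&G1=0&0=0 G3=G2|G0=0|1=1 -> 0001
Step 6: G0=G1=0 G1=NOT G3=NOT 1=0 G2=G2&G1=0&0=0 G3=G2|G0=0|0=0 -> 0000
Step 7: G0=G1=0 G1=NOT G3=NOT 0=1 G2=G2&G1=0&0=0 G3=G2|G0=0|0=0 -> 0100

0100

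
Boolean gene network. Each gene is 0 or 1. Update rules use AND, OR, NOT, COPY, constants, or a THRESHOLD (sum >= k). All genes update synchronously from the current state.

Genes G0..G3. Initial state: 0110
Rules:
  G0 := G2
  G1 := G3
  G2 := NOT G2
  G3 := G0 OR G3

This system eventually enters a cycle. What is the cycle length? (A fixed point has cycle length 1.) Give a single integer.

Step 0: 0110
Step 1: G0=G2=1 G1=G3=0 G2=NOT G2=NOT 1=0 G3=G0|G3=0|0=0 -> 1000
Step 2: G0=G2=0 G1=G3=0 G2=NOT G2=NOT 0=1 G3=G0|G3=1|0=1 -> 0011
Step 3: G0=G2=1 G1=G3=1 G2=NOT G2=NOT 1=0 G3=G0|G3=0|1=1 -> 1101
Step 4: G0=G2=0 G1=G3=1 G2=NOT G2=NOT 0=1 G3=G0|G3=1|1=1 -> 0111
Step 5: G0=G2=1 G1=G3=1 G2=NOT G2=NOT 1=0 G3=G0|G3=0|1=1 -> 1101
State from step 5 equals state from step 3 -> cycle length 2

Answer: 2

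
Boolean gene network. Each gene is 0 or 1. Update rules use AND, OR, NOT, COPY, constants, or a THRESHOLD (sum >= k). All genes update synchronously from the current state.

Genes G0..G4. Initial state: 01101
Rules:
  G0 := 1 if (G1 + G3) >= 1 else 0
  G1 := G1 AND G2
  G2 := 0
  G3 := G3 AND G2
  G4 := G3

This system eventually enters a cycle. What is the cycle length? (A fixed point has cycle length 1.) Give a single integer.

Answer: 1

Derivation:
Step 0: 01101
Step 1: G0=(1+0>=1)=1 G1=G1&G2=1&1=1 G2=0(const) G3=G3&G2=0&1=0 G4=G3=0 -> 11000
Step 2: G0=(1+0>=1)=1 G1=G1&G2=1&0=0 G2=0(const) G3=G3&G2=0&0=0 G4=G3=0 -> 10000
Step 3: G0=(0+0>=1)=0 G1=G1&G2=0&0=0 G2=0(const) G3=G3&G2=0&0=0 G4=G3=0 -> 00000
Step 4: G0=(0+0>=1)=0 G1=G1&G2=0&0=0 G2=0(const) G3=G3&G2=0&0=0 G4=G3=0 -> 00000
State from step 4 equals state from step 3 -> cycle length 1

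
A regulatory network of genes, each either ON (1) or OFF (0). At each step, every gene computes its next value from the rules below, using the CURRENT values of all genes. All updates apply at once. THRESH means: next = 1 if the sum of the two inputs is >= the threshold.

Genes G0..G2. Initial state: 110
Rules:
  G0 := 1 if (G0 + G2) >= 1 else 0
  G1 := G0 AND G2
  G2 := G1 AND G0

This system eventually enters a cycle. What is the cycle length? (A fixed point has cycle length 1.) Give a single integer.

Step 0: 110
Step 1: G0=(1+0>=1)=1 G1=G0&G2=1&0=0 G2=G1&G0=1&1=1 -> 101
Step 2: G0=(1+1>=1)=1 G1=G0&G2=1&1=1 G2=G1&G0=0&1=0 -> 110
State from step 2 equals state from step 0 -> cycle length 2

Answer: 2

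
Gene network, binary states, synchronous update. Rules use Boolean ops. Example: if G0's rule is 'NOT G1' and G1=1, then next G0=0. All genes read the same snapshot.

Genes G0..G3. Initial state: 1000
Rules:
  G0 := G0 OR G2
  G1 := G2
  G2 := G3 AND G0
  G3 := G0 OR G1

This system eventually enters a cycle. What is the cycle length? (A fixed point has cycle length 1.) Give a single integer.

Answer: 1

Derivation:
Step 0: 1000
Step 1: G0=G0|G2=1|0=1 G1=G2=0 G2=G3&G0=0&1=0 G3=G0|G1=1|0=1 -> 1001
Step 2: G0=G0|G2=1|0=1 G1=G2=0 G2=G3&G0=1&1=1 G3=G0|G1=1|0=1 -> 1011
Step 3: G0=G0|G2=1|1=1 G1=G2=1 G2=G3&G0=1&1=1 G3=G0|G1=1|0=1 -> 1111
Step 4: G0=G0|G2=1|1=1 G1=G2=1 G2=G3&G0=1&1=1 G3=G0|G1=1|1=1 -> 1111
State from step 4 equals state from step 3 -> cycle length 1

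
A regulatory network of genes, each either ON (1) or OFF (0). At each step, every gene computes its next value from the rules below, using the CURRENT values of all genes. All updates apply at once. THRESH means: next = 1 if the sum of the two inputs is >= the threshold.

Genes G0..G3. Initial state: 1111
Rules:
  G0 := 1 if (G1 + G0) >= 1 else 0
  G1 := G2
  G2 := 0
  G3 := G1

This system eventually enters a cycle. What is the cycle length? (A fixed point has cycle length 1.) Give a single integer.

Step 0: 1111
Step 1: G0=(1+1>=1)=1 G1=G2=1 G2=0(const) G3=G1=1 -> 1101
Step 2: G0=(1+1>=1)=1 G1=G2=0 G2=0(const) G3=G1=1 -> 1001
Step 3: G0=(0+1>=1)=1 G1=G2=0 G2=0(const) G3=G1=0 -> 1000
Step 4: G0=(0+1>=1)=1 G1=G2=0 G2=0(const) G3=G1=0 -> 1000
State from step 4 equals state from step 3 -> cycle length 1

Answer: 1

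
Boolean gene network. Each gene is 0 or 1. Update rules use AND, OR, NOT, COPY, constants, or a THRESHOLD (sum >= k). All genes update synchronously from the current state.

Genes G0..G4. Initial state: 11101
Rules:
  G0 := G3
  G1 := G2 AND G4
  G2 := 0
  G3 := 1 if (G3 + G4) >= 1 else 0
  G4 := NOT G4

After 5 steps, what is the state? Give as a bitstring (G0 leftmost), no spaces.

Step 1: G0=G3=0 G1=G2&G4=1&1=1 G2=0(const) G3=(0+1>=1)=1 G4=NOT G4=NOT 1=0 -> 01010
Step 2: G0=G3=1 G1=G2&G4=0&0=0 G2=0(const) G3=(1+0>=1)=1 G4=NOT G4=NOT 0=1 -> 10011
Step 3: G0=G3=1 G1=G2&G4=0&1=0 G2=0(const) G3=(1+1>=1)=1 G4=NOT G4=NOT 1=0 -> 10010
Step 4: G0=G3=1 G1=G2&G4=0&0=0 G2=0(const) G3=(1+0>=1)=1 G4=NOT G4=NOT 0=1 -> 10011
Step 5: G0=G3=1 G1=G2&G4=0&1=0 G2=0(const) G3=(1+1>=1)=1 G4=NOT G4=NOT 1=0 -> 10010

10010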